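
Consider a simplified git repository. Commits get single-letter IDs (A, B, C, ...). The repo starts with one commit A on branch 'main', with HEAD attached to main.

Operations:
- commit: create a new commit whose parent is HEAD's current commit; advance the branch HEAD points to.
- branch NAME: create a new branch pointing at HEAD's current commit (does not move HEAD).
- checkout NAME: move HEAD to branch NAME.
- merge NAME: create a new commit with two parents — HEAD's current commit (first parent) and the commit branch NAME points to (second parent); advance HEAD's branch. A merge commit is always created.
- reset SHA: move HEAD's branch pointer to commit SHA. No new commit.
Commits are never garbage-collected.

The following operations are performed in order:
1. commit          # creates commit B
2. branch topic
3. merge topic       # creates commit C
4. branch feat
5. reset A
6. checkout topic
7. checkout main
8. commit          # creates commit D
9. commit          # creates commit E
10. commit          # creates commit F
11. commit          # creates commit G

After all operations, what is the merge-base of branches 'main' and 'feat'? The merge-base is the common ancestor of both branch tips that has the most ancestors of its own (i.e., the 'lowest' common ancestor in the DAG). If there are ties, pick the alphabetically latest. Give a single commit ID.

Answer: A

Derivation:
After op 1 (commit): HEAD=main@B [main=B]
After op 2 (branch): HEAD=main@B [main=B topic=B]
After op 3 (merge): HEAD=main@C [main=C topic=B]
After op 4 (branch): HEAD=main@C [feat=C main=C topic=B]
After op 5 (reset): HEAD=main@A [feat=C main=A topic=B]
After op 6 (checkout): HEAD=topic@B [feat=C main=A topic=B]
After op 7 (checkout): HEAD=main@A [feat=C main=A topic=B]
After op 8 (commit): HEAD=main@D [feat=C main=D topic=B]
After op 9 (commit): HEAD=main@E [feat=C main=E topic=B]
After op 10 (commit): HEAD=main@F [feat=C main=F topic=B]
After op 11 (commit): HEAD=main@G [feat=C main=G topic=B]
ancestors(main=G): ['A', 'D', 'E', 'F', 'G']
ancestors(feat=C): ['A', 'B', 'C']
common: ['A']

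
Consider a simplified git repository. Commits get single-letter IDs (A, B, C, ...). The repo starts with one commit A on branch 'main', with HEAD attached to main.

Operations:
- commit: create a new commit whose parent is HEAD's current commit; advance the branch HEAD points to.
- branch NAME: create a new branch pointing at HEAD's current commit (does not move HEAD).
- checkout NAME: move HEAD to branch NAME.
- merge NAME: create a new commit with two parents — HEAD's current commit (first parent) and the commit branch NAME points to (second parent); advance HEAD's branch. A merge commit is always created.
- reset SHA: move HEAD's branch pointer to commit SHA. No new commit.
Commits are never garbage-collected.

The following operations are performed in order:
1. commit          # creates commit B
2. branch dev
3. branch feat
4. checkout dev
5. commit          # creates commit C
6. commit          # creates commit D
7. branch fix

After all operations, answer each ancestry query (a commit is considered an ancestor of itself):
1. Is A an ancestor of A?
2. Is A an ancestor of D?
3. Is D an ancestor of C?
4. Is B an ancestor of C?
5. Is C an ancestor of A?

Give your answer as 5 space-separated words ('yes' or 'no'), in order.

Answer: yes yes no yes no

Derivation:
After op 1 (commit): HEAD=main@B [main=B]
After op 2 (branch): HEAD=main@B [dev=B main=B]
After op 3 (branch): HEAD=main@B [dev=B feat=B main=B]
After op 4 (checkout): HEAD=dev@B [dev=B feat=B main=B]
After op 5 (commit): HEAD=dev@C [dev=C feat=B main=B]
After op 6 (commit): HEAD=dev@D [dev=D feat=B main=B]
After op 7 (branch): HEAD=dev@D [dev=D feat=B fix=D main=B]
ancestors(A) = {A}; A in? yes
ancestors(D) = {A,B,C,D}; A in? yes
ancestors(C) = {A,B,C}; D in? no
ancestors(C) = {A,B,C}; B in? yes
ancestors(A) = {A}; C in? no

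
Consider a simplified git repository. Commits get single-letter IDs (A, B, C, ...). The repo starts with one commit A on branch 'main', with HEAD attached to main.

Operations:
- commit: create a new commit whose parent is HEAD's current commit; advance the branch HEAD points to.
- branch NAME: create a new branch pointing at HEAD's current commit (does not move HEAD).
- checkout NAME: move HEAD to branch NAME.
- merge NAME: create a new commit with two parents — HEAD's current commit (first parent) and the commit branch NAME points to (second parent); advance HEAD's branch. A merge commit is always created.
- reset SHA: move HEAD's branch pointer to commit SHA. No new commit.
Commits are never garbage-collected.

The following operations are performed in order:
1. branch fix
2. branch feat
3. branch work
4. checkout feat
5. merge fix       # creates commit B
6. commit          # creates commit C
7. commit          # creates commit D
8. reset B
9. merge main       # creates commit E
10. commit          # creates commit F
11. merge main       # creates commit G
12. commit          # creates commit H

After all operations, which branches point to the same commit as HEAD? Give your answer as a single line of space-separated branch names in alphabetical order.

Answer: feat

Derivation:
After op 1 (branch): HEAD=main@A [fix=A main=A]
After op 2 (branch): HEAD=main@A [feat=A fix=A main=A]
After op 3 (branch): HEAD=main@A [feat=A fix=A main=A work=A]
After op 4 (checkout): HEAD=feat@A [feat=A fix=A main=A work=A]
After op 5 (merge): HEAD=feat@B [feat=B fix=A main=A work=A]
After op 6 (commit): HEAD=feat@C [feat=C fix=A main=A work=A]
After op 7 (commit): HEAD=feat@D [feat=D fix=A main=A work=A]
After op 8 (reset): HEAD=feat@B [feat=B fix=A main=A work=A]
After op 9 (merge): HEAD=feat@E [feat=E fix=A main=A work=A]
After op 10 (commit): HEAD=feat@F [feat=F fix=A main=A work=A]
After op 11 (merge): HEAD=feat@G [feat=G fix=A main=A work=A]
After op 12 (commit): HEAD=feat@H [feat=H fix=A main=A work=A]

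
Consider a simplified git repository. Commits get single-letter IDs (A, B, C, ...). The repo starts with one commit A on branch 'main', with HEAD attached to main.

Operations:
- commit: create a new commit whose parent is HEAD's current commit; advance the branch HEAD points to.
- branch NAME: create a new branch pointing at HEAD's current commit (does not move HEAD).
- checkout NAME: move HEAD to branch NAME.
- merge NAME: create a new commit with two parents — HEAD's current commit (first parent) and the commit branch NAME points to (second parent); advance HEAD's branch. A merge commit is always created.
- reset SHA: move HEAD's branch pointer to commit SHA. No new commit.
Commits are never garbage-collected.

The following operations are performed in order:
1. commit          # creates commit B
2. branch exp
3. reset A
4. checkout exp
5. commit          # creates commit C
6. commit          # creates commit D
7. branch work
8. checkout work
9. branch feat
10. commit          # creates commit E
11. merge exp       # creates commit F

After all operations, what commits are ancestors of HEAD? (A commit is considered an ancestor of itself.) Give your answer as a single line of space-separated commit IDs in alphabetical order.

Answer: A B C D E F

Derivation:
After op 1 (commit): HEAD=main@B [main=B]
After op 2 (branch): HEAD=main@B [exp=B main=B]
After op 3 (reset): HEAD=main@A [exp=B main=A]
After op 4 (checkout): HEAD=exp@B [exp=B main=A]
After op 5 (commit): HEAD=exp@C [exp=C main=A]
After op 6 (commit): HEAD=exp@D [exp=D main=A]
After op 7 (branch): HEAD=exp@D [exp=D main=A work=D]
After op 8 (checkout): HEAD=work@D [exp=D main=A work=D]
After op 9 (branch): HEAD=work@D [exp=D feat=D main=A work=D]
After op 10 (commit): HEAD=work@E [exp=D feat=D main=A work=E]
After op 11 (merge): HEAD=work@F [exp=D feat=D main=A work=F]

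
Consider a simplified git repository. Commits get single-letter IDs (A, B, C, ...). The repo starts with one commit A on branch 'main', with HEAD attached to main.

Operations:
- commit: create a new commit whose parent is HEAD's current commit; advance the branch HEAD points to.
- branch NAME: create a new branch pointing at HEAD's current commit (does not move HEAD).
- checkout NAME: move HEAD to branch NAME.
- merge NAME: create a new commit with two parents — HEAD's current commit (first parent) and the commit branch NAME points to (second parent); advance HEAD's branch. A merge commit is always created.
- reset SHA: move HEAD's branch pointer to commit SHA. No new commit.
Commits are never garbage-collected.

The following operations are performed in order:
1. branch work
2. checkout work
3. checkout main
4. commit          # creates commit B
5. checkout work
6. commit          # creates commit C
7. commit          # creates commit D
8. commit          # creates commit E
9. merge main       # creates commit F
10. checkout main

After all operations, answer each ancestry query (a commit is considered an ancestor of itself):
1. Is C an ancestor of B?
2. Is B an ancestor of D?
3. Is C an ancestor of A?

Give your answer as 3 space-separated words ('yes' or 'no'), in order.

After op 1 (branch): HEAD=main@A [main=A work=A]
After op 2 (checkout): HEAD=work@A [main=A work=A]
After op 3 (checkout): HEAD=main@A [main=A work=A]
After op 4 (commit): HEAD=main@B [main=B work=A]
After op 5 (checkout): HEAD=work@A [main=B work=A]
After op 6 (commit): HEAD=work@C [main=B work=C]
After op 7 (commit): HEAD=work@D [main=B work=D]
After op 8 (commit): HEAD=work@E [main=B work=E]
After op 9 (merge): HEAD=work@F [main=B work=F]
After op 10 (checkout): HEAD=main@B [main=B work=F]
ancestors(B) = {A,B}; C in? no
ancestors(D) = {A,C,D}; B in? no
ancestors(A) = {A}; C in? no

Answer: no no no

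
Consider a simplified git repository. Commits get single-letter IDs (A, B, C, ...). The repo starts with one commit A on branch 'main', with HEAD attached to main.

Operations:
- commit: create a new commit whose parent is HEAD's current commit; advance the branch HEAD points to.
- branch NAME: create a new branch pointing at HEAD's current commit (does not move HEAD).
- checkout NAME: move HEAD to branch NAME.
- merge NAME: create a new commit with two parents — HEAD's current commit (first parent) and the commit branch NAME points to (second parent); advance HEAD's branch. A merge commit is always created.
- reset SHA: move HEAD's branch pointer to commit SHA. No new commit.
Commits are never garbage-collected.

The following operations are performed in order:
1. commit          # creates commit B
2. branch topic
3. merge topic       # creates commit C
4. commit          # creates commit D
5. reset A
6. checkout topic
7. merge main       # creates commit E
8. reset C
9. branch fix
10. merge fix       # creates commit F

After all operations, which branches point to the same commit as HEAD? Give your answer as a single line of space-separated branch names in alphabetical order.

Answer: topic

Derivation:
After op 1 (commit): HEAD=main@B [main=B]
After op 2 (branch): HEAD=main@B [main=B topic=B]
After op 3 (merge): HEAD=main@C [main=C topic=B]
After op 4 (commit): HEAD=main@D [main=D topic=B]
After op 5 (reset): HEAD=main@A [main=A topic=B]
After op 6 (checkout): HEAD=topic@B [main=A topic=B]
After op 7 (merge): HEAD=topic@E [main=A topic=E]
After op 8 (reset): HEAD=topic@C [main=A topic=C]
After op 9 (branch): HEAD=topic@C [fix=C main=A topic=C]
After op 10 (merge): HEAD=topic@F [fix=C main=A topic=F]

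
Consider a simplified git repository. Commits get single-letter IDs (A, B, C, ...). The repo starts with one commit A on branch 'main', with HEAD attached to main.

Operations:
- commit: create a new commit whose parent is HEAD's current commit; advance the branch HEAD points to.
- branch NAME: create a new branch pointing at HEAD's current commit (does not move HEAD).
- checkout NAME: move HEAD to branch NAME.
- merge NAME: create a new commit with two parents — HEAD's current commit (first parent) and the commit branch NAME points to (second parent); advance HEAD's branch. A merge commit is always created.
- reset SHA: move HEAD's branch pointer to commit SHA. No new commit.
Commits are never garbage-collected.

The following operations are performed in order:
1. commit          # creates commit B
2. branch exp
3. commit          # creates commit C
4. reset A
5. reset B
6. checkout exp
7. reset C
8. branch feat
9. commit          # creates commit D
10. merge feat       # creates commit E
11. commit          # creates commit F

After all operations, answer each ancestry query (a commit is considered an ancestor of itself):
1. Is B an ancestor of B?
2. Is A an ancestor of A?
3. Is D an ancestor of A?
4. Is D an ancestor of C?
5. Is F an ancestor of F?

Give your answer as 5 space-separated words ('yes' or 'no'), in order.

After op 1 (commit): HEAD=main@B [main=B]
After op 2 (branch): HEAD=main@B [exp=B main=B]
After op 3 (commit): HEAD=main@C [exp=B main=C]
After op 4 (reset): HEAD=main@A [exp=B main=A]
After op 5 (reset): HEAD=main@B [exp=B main=B]
After op 6 (checkout): HEAD=exp@B [exp=B main=B]
After op 7 (reset): HEAD=exp@C [exp=C main=B]
After op 8 (branch): HEAD=exp@C [exp=C feat=C main=B]
After op 9 (commit): HEAD=exp@D [exp=D feat=C main=B]
After op 10 (merge): HEAD=exp@E [exp=E feat=C main=B]
After op 11 (commit): HEAD=exp@F [exp=F feat=C main=B]
ancestors(B) = {A,B}; B in? yes
ancestors(A) = {A}; A in? yes
ancestors(A) = {A}; D in? no
ancestors(C) = {A,B,C}; D in? no
ancestors(F) = {A,B,C,D,E,F}; F in? yes

Answer: yes yes no no yes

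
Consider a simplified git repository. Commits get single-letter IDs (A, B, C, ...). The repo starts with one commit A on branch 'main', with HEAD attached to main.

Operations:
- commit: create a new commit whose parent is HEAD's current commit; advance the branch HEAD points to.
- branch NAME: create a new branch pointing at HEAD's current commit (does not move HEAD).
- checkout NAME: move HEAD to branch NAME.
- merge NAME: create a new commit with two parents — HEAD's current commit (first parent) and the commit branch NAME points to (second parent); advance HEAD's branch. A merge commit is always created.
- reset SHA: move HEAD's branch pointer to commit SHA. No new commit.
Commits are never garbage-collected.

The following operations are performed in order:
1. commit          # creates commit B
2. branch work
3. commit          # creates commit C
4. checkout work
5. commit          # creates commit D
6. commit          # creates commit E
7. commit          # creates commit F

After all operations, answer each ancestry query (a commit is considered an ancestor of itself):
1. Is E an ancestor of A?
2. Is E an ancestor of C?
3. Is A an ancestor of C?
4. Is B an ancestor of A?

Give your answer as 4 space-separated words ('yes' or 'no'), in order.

Answer: no no yes no

Derivation:
After op 1 (commit): HEAD=main@B [main=B]
After op 2 (branch): HEAD=main@B [main=B work=B]
After op 3 (commit): HEAD=main@C [main=C work=B]
After op 4 (checkout): HEAD=work@B [main=C work=B]
After op 5 (commit): HEAD=work@D [main=C work=D]
After op 6 (commit): HEAD=work@E [main=C work=E]
After op 7 (commit): HEAD=work@F [main=C work=F]
ancestors(A) = {A}; E in? no
ancestors(C) = {A,B,C}; E in? no
ancestors(C) = {A,B,C}; A in? yes
ancestors(A) = {A}; B in? no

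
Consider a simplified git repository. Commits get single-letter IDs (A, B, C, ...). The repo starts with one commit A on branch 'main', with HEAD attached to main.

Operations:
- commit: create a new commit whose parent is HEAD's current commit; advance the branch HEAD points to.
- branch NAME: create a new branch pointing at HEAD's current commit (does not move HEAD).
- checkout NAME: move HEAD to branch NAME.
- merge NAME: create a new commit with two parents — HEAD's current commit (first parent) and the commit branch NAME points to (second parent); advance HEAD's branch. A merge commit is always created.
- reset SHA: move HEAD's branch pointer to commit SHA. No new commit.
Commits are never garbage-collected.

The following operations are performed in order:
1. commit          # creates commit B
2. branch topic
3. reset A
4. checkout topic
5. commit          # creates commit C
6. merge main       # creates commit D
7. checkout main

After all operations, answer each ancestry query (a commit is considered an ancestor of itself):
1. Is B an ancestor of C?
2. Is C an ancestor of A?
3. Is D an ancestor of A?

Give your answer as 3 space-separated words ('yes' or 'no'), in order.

Answer: yes no no

Derivation:
After op 1 (commit): HEAD=main@B [main=B]
After op 2 (branch): HEAD=main@B [main=B topic=B]
After op 3 (reset): HEAD=main@A [main=A topic=B]
After op 4 (checkout): HEAD=topic@B [main=A topic=B]
After op 5 (commit): HEAD=topic@C [main=A topic=C]
After op 6 (merge): HEAD=topic@D [main=A topic=D]
After op 7 (checkout): HEAD=main@A [main=A topic=D]
ancestors(C) = {A,B,C}; B in? yes
ancestors(A) = {A}; C in? no
ancestors(A) = {A}; D in? no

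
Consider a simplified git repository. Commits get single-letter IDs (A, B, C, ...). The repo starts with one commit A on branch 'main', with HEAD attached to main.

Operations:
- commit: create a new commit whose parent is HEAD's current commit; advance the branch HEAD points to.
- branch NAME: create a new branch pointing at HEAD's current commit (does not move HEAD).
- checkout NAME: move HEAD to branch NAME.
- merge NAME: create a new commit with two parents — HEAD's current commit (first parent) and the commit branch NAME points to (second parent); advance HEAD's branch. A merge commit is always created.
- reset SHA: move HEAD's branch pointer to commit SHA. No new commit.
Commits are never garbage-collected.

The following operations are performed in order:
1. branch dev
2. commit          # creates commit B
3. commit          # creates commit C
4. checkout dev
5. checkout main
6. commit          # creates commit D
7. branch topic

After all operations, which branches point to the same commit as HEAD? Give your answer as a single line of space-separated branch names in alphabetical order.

Answer: main topic

Derivation:
After op 1 (branch): HEAD=main@A [dev=A main=A]
After op 2 (commit): HEAD=main@B [dev=A main=B]
After op 3 (commit): HEAD=main@C [dev=A main=C]
After op 4 (checkout): HEAD=dev@A [dev=A main=C]
After op 5 (checkout): HEAD=main@C [dev=A main=C]
After op 6 (commit): HEAD=main@D [dev=A main=D]
After op 7 (branch): HEAD=main@D [dev=A main=D topic=D]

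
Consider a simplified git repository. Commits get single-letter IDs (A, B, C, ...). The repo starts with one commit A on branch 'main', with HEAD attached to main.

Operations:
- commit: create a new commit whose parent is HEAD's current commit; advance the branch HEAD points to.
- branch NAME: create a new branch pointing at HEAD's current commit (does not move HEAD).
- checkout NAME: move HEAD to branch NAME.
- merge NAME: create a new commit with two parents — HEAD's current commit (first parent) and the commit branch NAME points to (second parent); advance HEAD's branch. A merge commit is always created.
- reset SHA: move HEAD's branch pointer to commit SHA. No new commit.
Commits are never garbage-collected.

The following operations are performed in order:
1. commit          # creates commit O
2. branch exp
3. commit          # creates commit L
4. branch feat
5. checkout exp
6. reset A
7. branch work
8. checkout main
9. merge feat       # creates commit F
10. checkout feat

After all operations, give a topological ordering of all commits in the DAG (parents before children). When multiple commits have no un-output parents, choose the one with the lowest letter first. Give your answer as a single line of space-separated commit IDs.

After op 1 (commit): HEAD=main@O [main=O]
After op 2 (branch): HEAD=main@O [exp=O main=O]
After op 3 (commit): HEAD=main@L [exp=O main=L]
After op 4 (branch): HEAD=main@L [exp=O feat=L main=L]
After op 5 (checkout): HEAD=exp@O [exp=O feat=L main=L]
After op 6 (reset): HEAD=exp@A [exp=A feat=L main=L]
After op 7 (branch): HEAD=exp@A [exp=A feat=L main=L work=A]
After op 8 (checkout): HEAD=main@L [exp=A feat=L main=L work=A]
After op 9 (merge): HEAD=main@F [exp=A feat=L main=F work=A]
After op 10 (checkout): HEAD=feat@L [exp=A feat=L main=F work=A]
commit A: parents=[]
commit F: parents=['L', 'L']
commit L: parents=['O']
commit O: parents=['A']

Answer: A O L F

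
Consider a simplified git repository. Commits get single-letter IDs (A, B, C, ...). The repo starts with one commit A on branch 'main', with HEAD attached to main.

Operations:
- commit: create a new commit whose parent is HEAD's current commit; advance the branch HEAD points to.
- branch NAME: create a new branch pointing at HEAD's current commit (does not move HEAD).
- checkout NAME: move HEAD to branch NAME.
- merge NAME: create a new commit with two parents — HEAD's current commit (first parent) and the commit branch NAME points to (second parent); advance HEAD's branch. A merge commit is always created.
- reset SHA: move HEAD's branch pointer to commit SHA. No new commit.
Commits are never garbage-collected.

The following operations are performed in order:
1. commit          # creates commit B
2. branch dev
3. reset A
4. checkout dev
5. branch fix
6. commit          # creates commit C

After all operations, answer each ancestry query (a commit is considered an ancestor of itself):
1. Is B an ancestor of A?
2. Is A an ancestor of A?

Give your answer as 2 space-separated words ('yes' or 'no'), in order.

After op 1 (commit): HEAD=main@B [main=B]
After op 2 (branch): HEAD=main@B [dev=B main=B]
After op 3 (reset): HEAD=main@A [dev=B main=A]
After op 4 (checkout): HEAD=dev@B [dev=B main=A]
After op 5 (branch): HEAD=dev@B [dev=B fix=B main=A]
After op 6 (commit): HEAD=dev@C [dev=C fix=B main=A]
ancestors(A) = {A}; B in? no
ancestors(A) = {A}; A in? yes

Answer: no yes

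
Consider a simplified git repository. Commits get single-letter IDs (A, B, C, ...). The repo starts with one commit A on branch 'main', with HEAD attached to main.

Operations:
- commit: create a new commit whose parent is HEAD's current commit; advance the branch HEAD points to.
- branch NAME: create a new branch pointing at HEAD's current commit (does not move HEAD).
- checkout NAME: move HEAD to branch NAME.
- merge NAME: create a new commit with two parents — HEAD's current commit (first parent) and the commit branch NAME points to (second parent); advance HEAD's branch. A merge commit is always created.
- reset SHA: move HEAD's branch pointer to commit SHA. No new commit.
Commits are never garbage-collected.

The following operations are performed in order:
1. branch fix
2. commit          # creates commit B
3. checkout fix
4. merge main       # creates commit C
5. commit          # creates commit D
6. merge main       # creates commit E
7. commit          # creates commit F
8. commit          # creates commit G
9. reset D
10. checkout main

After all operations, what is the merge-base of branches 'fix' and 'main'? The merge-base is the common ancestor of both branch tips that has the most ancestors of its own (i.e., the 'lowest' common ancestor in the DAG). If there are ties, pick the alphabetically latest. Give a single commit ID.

After op 1 (branch): HEAD=main@A [fix=A main=A]
After op 2 (commit): HEAD=main@B [fix=A main=B]
After op 3 (checkout): HEAD=fix@A [fix=A main=B]
After op 4 (merge): HEAD=fix@C [fix=C main=B]
After op 5 (commit): HEAD=fix@D [fix=D main=B]
After op 6 (merge): HEAD=fix@E [fix=E main=B]
After op 7 (commit): HEAD=fix@F [fix=F main=B]
After op 8 (commit): HEAD=fix@G [fix=G main=B]
After op 9 (reset): HEAD=fix@D [fix=D main=B]
After op 10 (checkout): HEAD=main@B [fix=D main=B]
ancestors(fix=D): ['A', 'B', 'C', 'D']
ancestors(main=B): ['A', 'B']
common: ['A', 'B']

Answer: B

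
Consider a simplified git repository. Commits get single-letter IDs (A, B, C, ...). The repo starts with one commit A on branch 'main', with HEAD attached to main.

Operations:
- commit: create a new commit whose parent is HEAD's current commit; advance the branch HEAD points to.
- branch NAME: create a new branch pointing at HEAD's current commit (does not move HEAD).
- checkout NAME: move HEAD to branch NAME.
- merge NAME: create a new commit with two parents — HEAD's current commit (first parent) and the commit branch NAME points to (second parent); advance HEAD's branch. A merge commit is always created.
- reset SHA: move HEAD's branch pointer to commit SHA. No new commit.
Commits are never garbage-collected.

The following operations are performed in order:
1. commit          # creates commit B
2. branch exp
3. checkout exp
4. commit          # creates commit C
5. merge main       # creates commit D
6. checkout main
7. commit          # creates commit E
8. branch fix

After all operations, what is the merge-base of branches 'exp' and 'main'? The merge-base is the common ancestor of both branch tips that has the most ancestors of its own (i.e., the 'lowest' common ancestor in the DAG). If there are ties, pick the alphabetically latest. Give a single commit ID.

After op 1 (commit): HEAD=main@B [main=B]
After op 2 (branch): HEAD=main@B [exp=B main=B]
After op 3 (checkout): HEAD=exp@B [exp=B main=B]
After op 4 (commit): HEAD=exp@C [exp=C main=B]
After op 5 (merge): HEAD=exp@D [exp=D main=B]
After op 6 (checkout): HEAD=main@B [exp=D main=B]
After op 7 (commit): HEAD=main@E [exp=D main=E]
After op 8 (branch): HEAD=main@E [exp=D fix=E main=E]
ancestors(exp=D): ['A', 'B', 'C', 'D']
ancestors(main=E): ['A', 'B', 'E']
common: ['A', 'B']

Answer: B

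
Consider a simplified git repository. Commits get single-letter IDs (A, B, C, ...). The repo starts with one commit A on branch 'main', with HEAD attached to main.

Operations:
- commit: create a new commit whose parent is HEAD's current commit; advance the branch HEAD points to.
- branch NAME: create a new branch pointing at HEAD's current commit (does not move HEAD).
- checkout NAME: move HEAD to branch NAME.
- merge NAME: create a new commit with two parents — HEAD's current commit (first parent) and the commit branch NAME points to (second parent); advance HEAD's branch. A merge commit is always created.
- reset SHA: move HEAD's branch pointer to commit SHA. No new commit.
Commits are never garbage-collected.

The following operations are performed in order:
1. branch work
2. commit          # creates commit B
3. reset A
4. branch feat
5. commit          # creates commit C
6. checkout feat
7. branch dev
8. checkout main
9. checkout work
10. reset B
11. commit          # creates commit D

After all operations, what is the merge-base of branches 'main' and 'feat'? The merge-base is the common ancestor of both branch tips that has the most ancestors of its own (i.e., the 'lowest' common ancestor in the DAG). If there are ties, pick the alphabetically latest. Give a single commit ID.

After op 1 (branch): HEAD=main@A [main=A work=A]
After op 2 (commit): HEAD=main@B [main=B work=A]
After op 3 (reset): HEAD=main@A [main=A work=A]
After op 4 (branch): HEAD=main@A [feat=A main=A work=A]
After op 5 (commit): HEAD=main@C [feat=A main=C work=A]
After op 6 (checkout): HEAD=feat@A [feat=A main=C work=A]
After op 7 (branch): HEAD=feat@A [dev=A feat=A main=C work=A]
After op 8 (checkout): HEAD=main@C [dev=A feat=A main=C work=A]
After op 9 (checkout): HEAD=work@A [dev=A feat=A main=C work=A]
After op 10 (reset): HEAD=work@B [dev=A feat=A main=C work=B]
After op 11 (commit): HEAD=work@D [dev=A feat=A main=C work=D]
ancestors(main=C): ['A', 'C']
ancestors(feat=A): ['A']
common: ['A']

Answer: A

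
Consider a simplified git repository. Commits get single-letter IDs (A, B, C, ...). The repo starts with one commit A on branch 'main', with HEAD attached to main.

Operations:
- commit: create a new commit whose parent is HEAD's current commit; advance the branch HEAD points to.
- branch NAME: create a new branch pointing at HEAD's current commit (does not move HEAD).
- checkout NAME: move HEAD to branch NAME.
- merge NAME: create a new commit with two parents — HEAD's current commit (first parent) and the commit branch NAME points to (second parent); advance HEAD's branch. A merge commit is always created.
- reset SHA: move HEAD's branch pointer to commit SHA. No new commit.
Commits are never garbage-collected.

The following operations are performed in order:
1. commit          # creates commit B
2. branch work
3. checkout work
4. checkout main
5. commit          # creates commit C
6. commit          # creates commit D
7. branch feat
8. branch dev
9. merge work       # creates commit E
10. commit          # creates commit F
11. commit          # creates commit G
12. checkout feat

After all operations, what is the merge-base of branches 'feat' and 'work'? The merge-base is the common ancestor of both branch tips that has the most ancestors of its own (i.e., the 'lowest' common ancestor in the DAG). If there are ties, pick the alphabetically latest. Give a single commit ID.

Answer: B

Derivation:
After op 1 (commit): HEAD=main@B [main=B]
After op 2 (branch): HEAD=main@B [main=B work=B]
After op 3 (checkout): HEAD=work@B [main=B work=B]
After op 4 (checkout): HEAD=main@B [main=B work=B]
After op 5 (commit): HEAD=main@C [main=C work=B]
After op 6 (commit): HEAD=main@D [main=D work=B]
After op 7 (branch): HEAD=main@D [feat=D main=D work=B]
After op 8 (branch): HEAD=main@D [dev=D feat=D main=D work=B]
After op 9 (merge): HEAD=main@E [dev=D feat=D main=E work=B]
After op 10 (commit): HEAD=main@F [dev=D feat=D main=F work=B]
After op 11 (commit): HEAD=main@G [dev=D feat=D main=G work=B]
After op 12 (checkout): HEAD=feat@D [dev=D feat=D main=G work=B]
ancestors(feat=D): ['A', 'B', 'C', 'D']
ancestors(work=B): ['A', 'B']
common: ['A', 'B']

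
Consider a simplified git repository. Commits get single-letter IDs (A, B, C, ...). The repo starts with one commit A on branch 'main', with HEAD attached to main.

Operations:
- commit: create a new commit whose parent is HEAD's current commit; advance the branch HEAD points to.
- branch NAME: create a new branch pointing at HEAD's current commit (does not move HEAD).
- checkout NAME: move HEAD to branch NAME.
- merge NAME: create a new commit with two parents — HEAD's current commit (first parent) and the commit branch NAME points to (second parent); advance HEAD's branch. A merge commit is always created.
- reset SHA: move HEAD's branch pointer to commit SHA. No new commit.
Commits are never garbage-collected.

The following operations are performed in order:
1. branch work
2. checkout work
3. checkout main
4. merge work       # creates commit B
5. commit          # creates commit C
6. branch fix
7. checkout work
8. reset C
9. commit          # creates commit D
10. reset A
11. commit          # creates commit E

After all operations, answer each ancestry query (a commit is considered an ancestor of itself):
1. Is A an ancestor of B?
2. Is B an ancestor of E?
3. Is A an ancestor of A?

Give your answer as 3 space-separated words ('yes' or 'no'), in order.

After op 1 (branch): HEAD=main@A [main=A work=A]
After op 2 (checkout): HEAD=work@A [main=A work=A]
After op 3 (checkout): HEAD=main@A [main=A work=A]
After op 4 (merge): HEAD=main@B [main=B work=A]
After op 5 (commit): HEAD=main@C [main=C work=A]
After op 6 (branch): HEAD=main@C [fix=C main=C work=A]
After op 7 (checkout): HEAD=work@A [fix=C main=C work=A]
After op 8 (reset): HEAD=work@C [fix=C main=C work=C]
After op 9 (commit): HEAD=work@D [fix=C main=C work=D]
After op 10 (reset): HEAD=work@A [fix=C main=C work=A]
After op 11 (commit): HEAD=work@E [fix=C main=C work=E]
ancestors(B) = {A,B}; A in? yes
ancestors(E) = {A,E}; B in? no
ancestors(A) = {A}; A in? yes

Answer: yes no yes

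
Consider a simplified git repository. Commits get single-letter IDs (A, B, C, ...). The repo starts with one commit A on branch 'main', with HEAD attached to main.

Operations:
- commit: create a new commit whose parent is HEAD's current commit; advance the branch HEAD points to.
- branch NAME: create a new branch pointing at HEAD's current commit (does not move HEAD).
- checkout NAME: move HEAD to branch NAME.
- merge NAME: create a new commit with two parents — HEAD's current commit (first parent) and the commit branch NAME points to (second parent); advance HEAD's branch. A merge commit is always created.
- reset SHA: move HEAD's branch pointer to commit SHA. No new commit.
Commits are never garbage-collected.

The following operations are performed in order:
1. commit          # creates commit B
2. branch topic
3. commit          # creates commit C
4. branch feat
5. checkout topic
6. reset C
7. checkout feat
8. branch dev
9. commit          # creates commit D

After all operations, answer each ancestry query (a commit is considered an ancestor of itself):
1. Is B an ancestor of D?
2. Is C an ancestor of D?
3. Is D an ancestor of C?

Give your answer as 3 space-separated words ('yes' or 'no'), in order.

After op 1 (commit): HEAD=main@B [main=B]
After op 2 (branch): HEAD=main@B [main=B topic=B]
After op 3 (commit): HEAD=main@C [main=C topic=B]
After op 4 (branch): HEAD=main@C [feat=C main=C topic=B]
After op 5 (checkout): HEAD=topic@B [feat=C main=C topic=B]
After op 6 (reset): HEAD=topic@C [feat=C main=C topic=C]
After op 7 (checkout): HEAD=feat@C [feat=C main=C topic=C]
After op 8 (branch): HEAD=feat@C [dev=C feat=C main=C topic=C]
After op 9 (commit): HEAD=feat@D [dev=C feat=D main=C topic=C]
ancestors(D) = {A,B,C,D}; B in? yes
ancestors(D) = {A,B,C,D}; C in? yes
ancestors(C) = {A,B,C}; D in? no

Answer: yes yes no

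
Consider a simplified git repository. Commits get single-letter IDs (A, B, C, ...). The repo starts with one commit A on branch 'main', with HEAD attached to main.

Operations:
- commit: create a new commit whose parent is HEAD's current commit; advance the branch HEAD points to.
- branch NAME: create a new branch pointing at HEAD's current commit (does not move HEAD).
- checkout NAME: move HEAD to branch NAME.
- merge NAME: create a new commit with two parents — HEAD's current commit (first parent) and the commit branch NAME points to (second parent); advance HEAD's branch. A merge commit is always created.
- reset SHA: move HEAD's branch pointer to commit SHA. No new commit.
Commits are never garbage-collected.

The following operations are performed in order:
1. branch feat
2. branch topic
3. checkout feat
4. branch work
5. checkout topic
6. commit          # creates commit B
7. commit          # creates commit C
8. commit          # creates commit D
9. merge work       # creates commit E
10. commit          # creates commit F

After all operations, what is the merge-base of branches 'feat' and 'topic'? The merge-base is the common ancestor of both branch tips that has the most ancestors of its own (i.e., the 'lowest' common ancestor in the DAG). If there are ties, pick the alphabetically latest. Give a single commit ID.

Answer: A

Derivation:
After op 1 (branch): HEAD=main@A [feat=A main=A]
After op 2 (branch): HEAD=main@A [feat=A main=A topic=A]
After op 3 (checkout): HEAD=feat@A [feat=A main=A topic=A]
After op 4 (branch): HEAD=feat@A [feat=A main=A topic=A work=A]
After op 5 (checkout): HEAD=topic@A [feat=A main=A topic=A work=A]
After op 6 (commit): HEAD=topic@B [feat=A main=A topic=B work=A]
After op 7 (commit): HEAD=topic@C [feat=A main=A topic=C work=A]
After op 8 (commit): HEAD=topic@D [feat=A main=A topic=D work=A]
After op 9 (merge): HEAD=topic@E [feat=A main=A topic=E work=A]
After op 10 (commit): HEAD=topic@F [feat=A main=A topic=F work=A]
ancestors(feat=A): ['A']
ancestors(topic=F): ['A', 'B', 'C', 'D', 'E', 'F']
common: ['A']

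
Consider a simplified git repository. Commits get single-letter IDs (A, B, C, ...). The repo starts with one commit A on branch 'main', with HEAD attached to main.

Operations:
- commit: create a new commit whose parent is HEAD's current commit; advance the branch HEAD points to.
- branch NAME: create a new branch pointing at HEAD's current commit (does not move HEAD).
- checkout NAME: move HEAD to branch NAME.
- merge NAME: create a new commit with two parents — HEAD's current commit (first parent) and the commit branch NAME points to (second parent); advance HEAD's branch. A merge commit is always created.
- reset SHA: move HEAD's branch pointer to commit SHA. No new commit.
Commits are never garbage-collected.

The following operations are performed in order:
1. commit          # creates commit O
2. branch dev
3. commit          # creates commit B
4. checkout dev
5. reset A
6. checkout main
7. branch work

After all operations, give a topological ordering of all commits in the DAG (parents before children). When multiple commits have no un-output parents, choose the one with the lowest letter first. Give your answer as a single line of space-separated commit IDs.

After op 1 (commit): HEAD=main@O [main=O]
After op 2 (branch): HEAD=main@O [dev=O main=O]
After op 3 (commit): HEAD=main@B [dev=O main=B]
After op 4 (checkout): HEAD=dev@O [dev=O main=B]
After op 5 (reset): HEAD=dev@A [dev=A main=B]
After op 6 (checkout): HEAD=main@B [dev=A main=B]
After op 7 (branch): HEAD=main@B [dev=A main=B work=B]
commit A: parents=[]
commit B: parents=['O']
commit O: parents=['A']

Answer: A O B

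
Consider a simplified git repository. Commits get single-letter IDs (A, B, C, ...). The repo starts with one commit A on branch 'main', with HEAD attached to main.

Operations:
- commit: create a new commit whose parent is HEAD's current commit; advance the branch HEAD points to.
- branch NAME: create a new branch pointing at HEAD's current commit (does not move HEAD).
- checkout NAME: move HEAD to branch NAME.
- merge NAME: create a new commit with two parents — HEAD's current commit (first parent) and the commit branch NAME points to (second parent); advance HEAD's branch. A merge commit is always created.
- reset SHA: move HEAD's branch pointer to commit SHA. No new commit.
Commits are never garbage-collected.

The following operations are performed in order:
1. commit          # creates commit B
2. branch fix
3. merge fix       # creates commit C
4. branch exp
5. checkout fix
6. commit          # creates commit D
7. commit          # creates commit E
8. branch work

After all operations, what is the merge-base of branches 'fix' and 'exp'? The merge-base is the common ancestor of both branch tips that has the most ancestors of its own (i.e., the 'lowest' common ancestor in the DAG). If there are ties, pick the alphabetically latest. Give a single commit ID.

Answer: B

Derivation:
After op 1 (commit): HEAD=main@B [main=B]
After op 2 (branch): HEAD=main@B [fix=B main=B]
After op 3 (merge): HEAD=main@C [fix=B main=C]
After op 4 (branch): HEAD=main@C [exp=C fix=B main=C]
After op 5 (checkout): HEAD=fix@B [exp=C fix=B main=C]
After op 6 (commit): HEAD=fix@D [exp=C fix=D main=C]
After op 7 (commit): HEAD=fix@E [exp=C fix=E main=C]
After op 8 (branch): HEAD=fix@E [exp=C fix=E main=C work=E]
ancestors(fix=E): ['A', 'B', 'D', 'E']
ancestors(exp=C): ['A', 'B', 'C']
common: ['A', 'B']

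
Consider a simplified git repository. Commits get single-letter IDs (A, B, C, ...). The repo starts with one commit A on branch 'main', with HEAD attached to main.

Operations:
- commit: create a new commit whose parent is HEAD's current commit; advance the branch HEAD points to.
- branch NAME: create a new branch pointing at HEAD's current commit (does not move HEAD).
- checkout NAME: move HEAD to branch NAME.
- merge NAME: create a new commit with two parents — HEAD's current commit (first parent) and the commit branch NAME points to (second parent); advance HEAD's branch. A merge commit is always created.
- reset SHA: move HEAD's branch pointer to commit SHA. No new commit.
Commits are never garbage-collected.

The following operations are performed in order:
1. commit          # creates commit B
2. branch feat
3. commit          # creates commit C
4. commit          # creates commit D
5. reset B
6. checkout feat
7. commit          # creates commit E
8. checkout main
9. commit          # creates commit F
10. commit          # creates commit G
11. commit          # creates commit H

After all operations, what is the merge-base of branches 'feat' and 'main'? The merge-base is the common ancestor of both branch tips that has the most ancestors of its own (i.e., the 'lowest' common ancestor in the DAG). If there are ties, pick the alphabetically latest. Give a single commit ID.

Answer: B

Derivation:
After op 1 (commit): HEAD=main@B [main=B]
After op 2 (branch): HEAD=main@B [feat=B main=B]
After op 3 (commit): HEAD=main@C [feat=B main=C]
After op 4 (commit): HEAD=main@D [feat=B main=D]
After op 5 (reset): HEAD=main@B [feat=B main=B]
After op 6 (checkout): HEAD=feat@B [feat=B main=B]
After op 7 (commit): HEAD=feat@E [feat=E main=B]
After op 8 (checkout): HEAD=main@B [feat=E main=B]
After op 9 (commit): HEAD=main@F [feat=E main=F]
After op 10 (commit): HEAD=main@G [feat=E main=G]
After op 11 (commit): HEAD=main@H [feat=E main=H]
ancestors(feat=E): ['A', 'B', 'E']
ancestors(main=H): ['A', 'B', 'F', 'G', 'H']
common: ['A', 'B']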